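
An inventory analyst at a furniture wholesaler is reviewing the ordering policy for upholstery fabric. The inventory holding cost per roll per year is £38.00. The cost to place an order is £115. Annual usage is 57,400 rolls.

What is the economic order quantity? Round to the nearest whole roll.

589 rolls

Optimal lot size Q* = (2 × 57,400 × £115 / £38)^½ ≈ 589.42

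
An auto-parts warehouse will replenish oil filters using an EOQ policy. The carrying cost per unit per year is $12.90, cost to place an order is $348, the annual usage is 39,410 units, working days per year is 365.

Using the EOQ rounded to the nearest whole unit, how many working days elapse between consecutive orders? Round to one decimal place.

13.5 days

Optimal lot size Q* = (2 × 39,410 × $348 / $12.9)^½ ≈ 1,458.19 → Q = 1,458 units
Days between orders = 365 / (D/Q) = 365 / 27.030 ≈ 13.503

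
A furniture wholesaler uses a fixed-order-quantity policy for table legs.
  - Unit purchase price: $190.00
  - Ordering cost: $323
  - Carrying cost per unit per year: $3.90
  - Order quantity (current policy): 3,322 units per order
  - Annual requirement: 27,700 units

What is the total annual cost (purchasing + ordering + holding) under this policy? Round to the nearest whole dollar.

Annual ordering cost = (D/Q)·S = (27,700/3,322) × 323 = $2,693.29
Annual holding cost  = (Q/2)·H = (3,322/2) × 3.9 = $6,477.90
Purchase cost = D·C = 27,700 × 190 = $5,263,000.00
Total = $2,693.29 + $6,477.90 + $5,263,000.00 = $5,272,171.19

$5,272,171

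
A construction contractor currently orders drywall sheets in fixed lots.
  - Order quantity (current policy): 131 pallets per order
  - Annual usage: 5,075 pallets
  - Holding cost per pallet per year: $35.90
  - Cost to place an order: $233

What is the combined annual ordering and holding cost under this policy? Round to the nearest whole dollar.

Annual ordering cost = (D/Q)·S = (5,075/131) × 233 = $9,026.53
Annual holding cost  = (Q/2)·H = (131/2) × 35.9 = $2,351.45
Total = $9,026.53 + $2,351.45 = $11,377.98

$11,378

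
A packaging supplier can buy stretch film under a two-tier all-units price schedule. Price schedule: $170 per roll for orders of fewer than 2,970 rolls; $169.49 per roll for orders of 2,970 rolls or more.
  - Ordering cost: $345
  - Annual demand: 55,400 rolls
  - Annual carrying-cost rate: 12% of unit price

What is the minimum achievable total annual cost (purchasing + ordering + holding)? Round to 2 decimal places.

H₁ = 12%×$170 = $20.4000;  H₂ = 12%×$169.49 = $20.3388
EOQ₁ = √(2×55,400×345/20.4000) = 1,368.88  (< 2,970, feasible at tier 1)
EOQ₂ = √(2×55,400×345/20.3388) = 1,370.93  (< 2,970 → use Q = 2,970 at tier-2 price)
TC(tier 1 (EOQ₁), Q≈1,368.9) = $9,445,925.09
TC(tier 2, Q≈2,970.0) = $9,426,384.47
Minimum at tier 2: $9,426,384.47

$9,426,384.47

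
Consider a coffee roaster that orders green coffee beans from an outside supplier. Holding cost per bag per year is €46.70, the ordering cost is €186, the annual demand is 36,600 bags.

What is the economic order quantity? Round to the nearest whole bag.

540 bags

2DS/H = 2·36,600·186/46.7 = 291,546.04
EOQ = √291,546.04 ≈ 539.95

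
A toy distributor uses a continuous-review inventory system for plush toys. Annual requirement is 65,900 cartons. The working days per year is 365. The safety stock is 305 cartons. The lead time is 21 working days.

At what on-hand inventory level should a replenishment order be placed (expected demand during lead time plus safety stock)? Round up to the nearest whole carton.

4,097 cartons

Daily demand d = 65,900 / 365 = 180.548 cartons/day
Demand during lead time = 180.548 × 21 = 3,791.51
Reorder point = 3,791.51 + 305 = 4,096.51 → round up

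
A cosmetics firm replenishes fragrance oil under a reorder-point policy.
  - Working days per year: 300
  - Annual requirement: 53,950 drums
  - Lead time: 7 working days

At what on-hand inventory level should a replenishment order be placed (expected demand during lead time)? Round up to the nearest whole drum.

Daily demand d = 53,950 / 300 = 179.833 drums/day
Demand during lead time = 179.833 × 7 = 1,258.83
Reorder point = 1,258.83 → round up

1,259 drums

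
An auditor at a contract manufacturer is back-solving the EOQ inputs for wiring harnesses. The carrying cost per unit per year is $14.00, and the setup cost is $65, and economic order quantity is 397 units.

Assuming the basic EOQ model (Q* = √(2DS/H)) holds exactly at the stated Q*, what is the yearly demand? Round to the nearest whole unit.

16,973 units per year

From Q* = √(2DS/H) ⇒ Q*² = 2DS/H.
D = Q²H / (2S) = 397² × 14 / (2 × 65) = 16,973.28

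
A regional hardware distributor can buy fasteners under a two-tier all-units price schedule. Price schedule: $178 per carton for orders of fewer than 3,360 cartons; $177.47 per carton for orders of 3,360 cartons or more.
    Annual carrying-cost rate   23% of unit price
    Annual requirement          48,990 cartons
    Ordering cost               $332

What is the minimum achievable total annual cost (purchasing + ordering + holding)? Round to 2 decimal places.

$8,756,713.18

H₁ = 23%×$178 = $40.9400;  H₂ = 23%×$177.47 = $40.8181
EOQ₁ = √(2×48,990×332/40.9400) = 891.38  (< 3,360, feasible at tier 1)
EOQ₂ = √(2×48,990×332/40.8181) = 892.71  (< 3,360 → use Q = 3,360 at tier-2 price)
TC(tier 1 (EOQ₁), Q≈891.4) = $8,756,713.18
TC(tier 2, Q≈3,360.0) = $8,767,670.39
Minimum at tier 1 (EOQ₁): $8,756,713.18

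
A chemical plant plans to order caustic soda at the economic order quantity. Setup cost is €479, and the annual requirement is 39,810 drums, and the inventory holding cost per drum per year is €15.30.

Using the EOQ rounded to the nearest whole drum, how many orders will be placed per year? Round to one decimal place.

Optimal lot size Q* = (2 × 39,810 × €479 / €15.3)^½ ≈ 1,578.82 → Q = 1,579
N = D/Q = 39,810/1,579 ≈ 25.212 orders/yr

25.2 orders per year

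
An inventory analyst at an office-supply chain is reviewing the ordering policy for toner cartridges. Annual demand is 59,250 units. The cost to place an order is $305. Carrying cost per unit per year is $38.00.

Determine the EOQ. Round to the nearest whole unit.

975 units

Q* = √(2·D·S / H) = √(2·59,250·305 / 38) = √951,118.4 ≈ 975.25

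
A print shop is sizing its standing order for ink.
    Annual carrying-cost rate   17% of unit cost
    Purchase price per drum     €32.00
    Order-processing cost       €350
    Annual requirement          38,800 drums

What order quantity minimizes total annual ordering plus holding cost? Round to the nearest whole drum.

H = i·C = 0.17 × €32 = €5.4400 per drum-year
Optimal lot size Q* = (2 × 38,800 × €350 / €5.44)^½ ≈ 2,234.42

2,234 drums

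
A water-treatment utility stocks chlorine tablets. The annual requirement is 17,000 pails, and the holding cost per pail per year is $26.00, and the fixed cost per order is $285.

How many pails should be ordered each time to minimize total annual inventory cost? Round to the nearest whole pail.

610 pails

EOQ = √(2DS/H) = √(2 × 17,000 × 285 / 26)
    = √(372,692.31) ≈ 610.49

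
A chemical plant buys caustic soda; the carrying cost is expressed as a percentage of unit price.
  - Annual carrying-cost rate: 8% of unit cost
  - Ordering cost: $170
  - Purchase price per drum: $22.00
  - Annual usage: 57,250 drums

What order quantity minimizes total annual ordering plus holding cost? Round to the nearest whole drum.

3,326 drums

Holding cost per drum per year: H = 8% × $22 = $1.7600
2DS/H = 2·57,250·170/1.76 = 11,059,659.09
EOQ = √11,059,659.09 ≈ 3,325.61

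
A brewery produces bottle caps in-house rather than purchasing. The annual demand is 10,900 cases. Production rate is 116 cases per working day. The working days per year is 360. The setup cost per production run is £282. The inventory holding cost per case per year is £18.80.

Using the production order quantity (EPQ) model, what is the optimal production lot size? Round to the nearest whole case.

665 cases

d = 10,900/360 = 30.2778 cases/day;  effective holding cost H(1 − d/p) = 18.8·(1 − 30.2778/116) = 13.89291
Q* = √(2DS / H_eff) = √(2·10,900·282 / 13.89291) ≈ 665.21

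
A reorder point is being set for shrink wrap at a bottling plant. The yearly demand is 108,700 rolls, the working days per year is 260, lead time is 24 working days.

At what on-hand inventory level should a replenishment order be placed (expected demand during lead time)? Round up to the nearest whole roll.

Daily demand d = 108,700 / 260 = 418.077 rolls/day
Demand during lead time = 418.077 × 24 = 10,033.85
Reorder point = 10,033.85 → round up

10,034 rolls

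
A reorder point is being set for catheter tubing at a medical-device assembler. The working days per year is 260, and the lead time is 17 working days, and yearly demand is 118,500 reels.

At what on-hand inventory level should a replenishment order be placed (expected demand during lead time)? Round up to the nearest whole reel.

Daily demand d = 118,500 / 260 = 455.769 reels/day
Demand during lead time = 455.769 × 17 = 7,748.08
Reorder point = 7,748.08 → round up

7,749 reels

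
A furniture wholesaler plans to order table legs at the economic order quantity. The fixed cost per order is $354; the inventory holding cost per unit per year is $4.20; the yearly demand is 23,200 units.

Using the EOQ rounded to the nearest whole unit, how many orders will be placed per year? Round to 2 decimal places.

11.73 orders per year

Optimal lot size Q* = (2 × 23,200 × $354 / $4.2)^½ ≈ 1,977.59 → Q = 1,978
Orders per year = D/Q = 23,200 / 1,978 = 11.729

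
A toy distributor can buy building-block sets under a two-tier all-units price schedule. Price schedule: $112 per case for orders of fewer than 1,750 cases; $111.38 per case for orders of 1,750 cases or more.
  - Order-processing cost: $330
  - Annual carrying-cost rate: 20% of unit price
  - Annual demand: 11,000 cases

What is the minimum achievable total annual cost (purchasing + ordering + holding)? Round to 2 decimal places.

H₁ = 20%×$112 = $22.4000;  H₂ = 20%×$111.38 = $22.2760
EOQ₁ = √(2×11,000×330/22.4000) = 569.30  (< 1,750, feasible at tier 1)
EOQ₂ = √(2×11,000×330/22.2760) = 570.89  (< 1,750 → use Q = 1,750 at tier-2 price)
TC(tier 1 (EOQ₁), Q≈569.3) = $1,244,752.41
TC(tier 2, Q≈1,750.0) = $1,246,745.79
Minimum at tier 1 (EOQ₁): $1,244,752.41

$1,244,752.41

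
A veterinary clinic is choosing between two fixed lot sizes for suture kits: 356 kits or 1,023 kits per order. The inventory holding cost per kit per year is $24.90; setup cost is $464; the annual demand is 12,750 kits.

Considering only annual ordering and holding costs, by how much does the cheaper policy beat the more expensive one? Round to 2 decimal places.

Annual cost at Q: ordering D·S/Q plus holding Q·H/2.
TC(356) = (12,750/356)×464 + (356/2)×24.9 = $21,050.18
TC(1,023) = (12,750/1,023)×464 + (1,023/2)×24.9 = $18,519.34
Lots of 1,023 are cheaper by $2,530.84.

$2,530.84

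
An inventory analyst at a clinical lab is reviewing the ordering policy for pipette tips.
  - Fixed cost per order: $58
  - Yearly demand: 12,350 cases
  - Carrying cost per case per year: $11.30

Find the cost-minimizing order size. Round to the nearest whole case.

356 cases

2DS/H = 2·12,350·58/11.3 = 126,778.76
EOQ = √126,778.76 ≈ 356.06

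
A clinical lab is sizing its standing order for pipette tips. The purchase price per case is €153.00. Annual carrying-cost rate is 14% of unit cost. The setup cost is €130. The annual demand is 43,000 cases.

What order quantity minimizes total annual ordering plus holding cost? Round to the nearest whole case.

722 cases

Holding cost per case per year: H = 14% × €153 = €21.4200
EOQ = √(2DS/H) = √(2 × 43,000 × 130 / 21.42)
    = √(521,942.11) ≈ 722.46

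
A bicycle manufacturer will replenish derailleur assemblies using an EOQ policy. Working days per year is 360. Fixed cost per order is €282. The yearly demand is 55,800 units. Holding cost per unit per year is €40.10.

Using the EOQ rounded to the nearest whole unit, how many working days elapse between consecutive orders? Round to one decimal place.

5.7 days

Optimal lot size Q* = (2 × 55,800 × €282 / €40.1)^½ ≈ 885.90 → Q = 886 units
T = Q/D × 360 days = 886/55,800 × 360 = 5.716 days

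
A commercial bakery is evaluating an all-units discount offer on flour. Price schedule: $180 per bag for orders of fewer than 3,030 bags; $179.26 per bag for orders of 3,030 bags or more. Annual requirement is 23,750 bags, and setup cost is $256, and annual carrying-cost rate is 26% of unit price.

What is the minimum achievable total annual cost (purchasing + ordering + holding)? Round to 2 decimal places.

H₁ = 26%×$180 = $46.8000;  H₂ = 26%×$179.26 = $46.6076
EOQ₁ = √(2×23,750×256/46.8000) = 509.73  (< 3,030, feasible at tier 1)
EOQ₂ = √(2×23,750×256/46.6076) = 510.79  (< 3,030 → use Q = 3,030 at tier-2 price)
TC(tier 1 (EOQ₁), Q≈509.7) = $4,298,855.57
TC(tier 2, Q≈3,030.0) = $4,330,042.11
Minimum at tier 1 (EOQ₁): $4,298,855.57

$4,298,855.57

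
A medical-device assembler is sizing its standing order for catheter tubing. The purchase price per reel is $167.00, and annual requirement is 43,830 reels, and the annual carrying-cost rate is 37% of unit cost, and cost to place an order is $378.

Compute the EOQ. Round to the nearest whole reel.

732 reels

H = i·C = 0.37 × $167 = $61.7900 per reel-year
EOQ = √(2DS/H) = √(2 × 43,830 × 378 / 61.79)
    = √(536,259.59) ≈ 732.30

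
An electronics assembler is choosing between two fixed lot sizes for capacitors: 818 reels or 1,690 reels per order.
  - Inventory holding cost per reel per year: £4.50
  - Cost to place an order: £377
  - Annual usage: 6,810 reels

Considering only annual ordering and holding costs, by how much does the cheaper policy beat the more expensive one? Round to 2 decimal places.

£342.56

Annual cost at Q: ordering D·S/Q plus holding Q·H/2.
TC(818) = (6,810/818)×377 + (818/2)×4.5 = £4,979.09
TC(1,690) = (6,810/1,690)×377 + (1,690/2)×4.5 = £5,321.65
Cheaper: Q = 818.  Difference = £342.56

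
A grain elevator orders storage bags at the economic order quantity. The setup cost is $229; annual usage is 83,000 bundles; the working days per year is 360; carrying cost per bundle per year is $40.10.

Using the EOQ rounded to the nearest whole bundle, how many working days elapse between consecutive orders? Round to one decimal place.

4.2 days

2DS/H = 2·83,000·229/40.1 = 947,980.05
EOQ = √947,980.05 ≈ 973.64 → Q = 974 bundles
Days between orders = 360 / (D/Q) = 360 / 85.216 ≈ 4.225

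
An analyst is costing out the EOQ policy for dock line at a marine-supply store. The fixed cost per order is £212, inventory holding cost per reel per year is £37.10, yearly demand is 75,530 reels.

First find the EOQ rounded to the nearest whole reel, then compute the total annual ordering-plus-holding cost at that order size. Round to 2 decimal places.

£34,469.07

2DS/H = 2·75,530·212/37.1 = 863,200.00
EOQ = √863,200.00 ≈ 929.09 → Q = 929 reels
Annual ordering cost = (D/Q)·S = (75,530/929) × 212 = £17,236.12
Annual holding cost  = (Q/2)·H = (929/2) × 37.1 = £17,232.95
Total = £17,236.12 + £17,232.95 = £34,469.07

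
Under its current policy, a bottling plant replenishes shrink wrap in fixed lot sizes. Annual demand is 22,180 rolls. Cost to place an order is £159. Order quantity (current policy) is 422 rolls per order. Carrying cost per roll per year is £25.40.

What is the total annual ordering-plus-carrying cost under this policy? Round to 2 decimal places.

Ordering: D/Q × S = 22,180/422 × £159 = £8,356.92
Holding:  Q/2 × H = 422/2 × £25.4 = £5,359.40
Total = £8,356.92 + £5,359.40 = £13,716.32

£13,716.32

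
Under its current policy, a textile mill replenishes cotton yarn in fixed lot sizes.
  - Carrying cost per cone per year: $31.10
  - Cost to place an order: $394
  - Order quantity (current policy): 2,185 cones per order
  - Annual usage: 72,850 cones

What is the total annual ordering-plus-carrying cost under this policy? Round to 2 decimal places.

$47,113.09

Annual ordering cost = (D/Q)·S = (72,850/2,185) × 394 = $13,136.34
Annual holding cost  = (Q/2)·H = (2,185/2) × 31.1 = $33,976.75
Total = $13,136.34 + $33,976.75 = $47,113.09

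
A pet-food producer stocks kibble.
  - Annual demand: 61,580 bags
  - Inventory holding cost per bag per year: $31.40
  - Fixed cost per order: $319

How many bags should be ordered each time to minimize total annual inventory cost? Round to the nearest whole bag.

EOQ = √(2DS/H) = √(2 × 61,580 × 319 / 31.4)
    = √(1,251,211.46) ≈ 1,118.58

1,119 bags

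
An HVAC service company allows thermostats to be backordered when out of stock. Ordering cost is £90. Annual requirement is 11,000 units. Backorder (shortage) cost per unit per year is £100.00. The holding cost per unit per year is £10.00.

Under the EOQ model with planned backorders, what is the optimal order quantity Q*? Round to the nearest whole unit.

Q* = √(2DS/H) · √((H + b)/b)
   = √(2 × 11,000 × 90 / 10) · √((10 + 100) / 100)
   = 444.972 × 1.0488 ≈ 466.69

467 units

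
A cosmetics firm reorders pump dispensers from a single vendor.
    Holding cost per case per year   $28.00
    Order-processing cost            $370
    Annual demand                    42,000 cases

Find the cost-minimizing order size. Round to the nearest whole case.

1,054 cases

Q* = √(2·D·S / H) = √(2·42,000·370 / 28) = √1,110,000.0 ≈ 1,053.57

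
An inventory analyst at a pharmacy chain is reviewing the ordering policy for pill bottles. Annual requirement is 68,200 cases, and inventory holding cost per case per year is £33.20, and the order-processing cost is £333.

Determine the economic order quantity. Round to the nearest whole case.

Optimal lot size Q* = (2 × 68,200 × £333 / £33.2)^½ ≈ 1,169.66

1,170 cases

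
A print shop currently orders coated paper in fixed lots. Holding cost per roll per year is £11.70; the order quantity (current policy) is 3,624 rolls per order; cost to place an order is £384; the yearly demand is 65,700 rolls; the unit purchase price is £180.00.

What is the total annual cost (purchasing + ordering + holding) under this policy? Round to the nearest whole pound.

£11,854,162

Orders/yr = 65,700/3,624 = 18.129; ordering cost = 18.129 × £384 = £6,961.59
Average inventory = 3,624/2 = 1812; holding cost = 1812 × £11.7 = £21,200.40
Purchase cost = D·C = 65,700 × 180 = £11,826,000.00
Total = £6,961.59 + £21,200.40 + £11,826,000.00 = £11,854,161.99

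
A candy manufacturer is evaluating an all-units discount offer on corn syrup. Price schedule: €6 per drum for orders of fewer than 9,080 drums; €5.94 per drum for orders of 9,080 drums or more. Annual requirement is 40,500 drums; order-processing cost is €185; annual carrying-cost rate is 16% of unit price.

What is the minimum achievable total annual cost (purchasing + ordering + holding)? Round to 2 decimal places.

H₁ = 16%×€6 = €0.9600;  H₂ = 16%×€5.94 = €0.9504
EOQ₁ = √(2×40,500×185/0.9600) = 3,950.87  (< 9,080, feasible at tier 1)
EOQ₂ = √(2×40,500×185/0.9504) = 3,970.77  (< 9,080 → use Q = 9,080 at tier-2 price)
TC(tier 1 (EOQ₁), Q≈3,950.9) = €246,792.84
TC(tier 2, Q≈9,080.0) = €245,709.98
Minimum at tier 2: €245,709.98

€245,709.98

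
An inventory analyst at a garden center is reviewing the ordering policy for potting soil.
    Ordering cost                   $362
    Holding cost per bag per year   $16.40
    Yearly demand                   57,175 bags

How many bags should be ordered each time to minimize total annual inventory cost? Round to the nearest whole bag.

2DS/H = 2·57,175·362/16.4 = 2,524,067.07
EOQ = √2,524,067.07 ≈ 1,588.73

1,589 bags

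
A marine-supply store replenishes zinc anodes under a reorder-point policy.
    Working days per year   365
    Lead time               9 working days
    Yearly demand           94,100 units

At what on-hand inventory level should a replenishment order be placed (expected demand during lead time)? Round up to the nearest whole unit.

Daily demand d = 94,100 / 365 = 257.808 units/day
Demand during lead time = 257.808 × 9 = 2,320.27
Reorder point = 2,320.27 → round up

2,321 units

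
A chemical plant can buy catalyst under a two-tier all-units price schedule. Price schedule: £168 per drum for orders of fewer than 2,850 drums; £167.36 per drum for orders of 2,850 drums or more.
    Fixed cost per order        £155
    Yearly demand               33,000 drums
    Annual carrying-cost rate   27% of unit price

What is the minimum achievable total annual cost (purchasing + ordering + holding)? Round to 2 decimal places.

£5,565,541.42

H₁ = 27%×£168 = £45.3600;  H₂ = 27%×£167.36 = £45.1872
EOQ₁ = √(2×33,000×155/45.3600) = 474.90  (< 2,850, feasible at tier 1)
EOQ₂ = √(2×33,000×155/45.1872) = 475.81  (< 2,850 → use Q = 2,850 at tier-2 price)
TC(tier 1 (EOQ₁), Q≈474.9) = £5,565,541.42
TC(tier 2, Q≈2,850.0) = £5,589,066.50
Minimum at tier 1 (EOQ₁): £5,565,541.42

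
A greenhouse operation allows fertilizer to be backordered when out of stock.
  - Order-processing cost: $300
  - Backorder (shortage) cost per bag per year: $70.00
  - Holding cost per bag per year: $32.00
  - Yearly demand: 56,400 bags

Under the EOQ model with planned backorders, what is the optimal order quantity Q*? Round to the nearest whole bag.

Basic EOQ = √(2·56,400·300/32) = 1,028.348
Backorder adjustment √((H+b)/b) = √((32+70)/70) = 1.2071
Q* = 1,028.348 × 1.2071 ≈ 1,241.34

1,241 bags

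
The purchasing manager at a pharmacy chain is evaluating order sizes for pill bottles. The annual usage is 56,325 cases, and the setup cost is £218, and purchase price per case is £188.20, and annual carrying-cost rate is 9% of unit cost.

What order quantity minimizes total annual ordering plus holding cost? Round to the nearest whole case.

Holding cost per case per year: H = 9% × £188.2 = £16.9380
EOQ = √(2DS/H) = √(2 × 56,325 × 218 / 16.938)
    = √(1,449,858.31) ≈ 1,204.10

1,204 cases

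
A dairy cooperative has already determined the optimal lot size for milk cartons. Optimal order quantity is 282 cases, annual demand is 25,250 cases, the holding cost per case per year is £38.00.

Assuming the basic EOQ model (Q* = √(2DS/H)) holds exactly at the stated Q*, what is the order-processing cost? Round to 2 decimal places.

EOQ relation: Q² = 2DS/H, so rearrange for the unknown.
S = Q²H / (2D) = 282² × 38 / (2 × 25,250) = 59.8398

£59.84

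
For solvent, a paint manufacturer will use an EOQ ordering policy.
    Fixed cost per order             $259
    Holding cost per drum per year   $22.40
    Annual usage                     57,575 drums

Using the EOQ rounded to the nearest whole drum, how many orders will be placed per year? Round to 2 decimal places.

49.89 orders per year

EOQ = √(2DS/H) = √(2 × 57,575 × 259 / 22.4)
    = √(1,331,421.88) ≈ 1,153.87 → Q = 1,154
Orders per year = D/Q = 57,575 / 1,154 = 49.892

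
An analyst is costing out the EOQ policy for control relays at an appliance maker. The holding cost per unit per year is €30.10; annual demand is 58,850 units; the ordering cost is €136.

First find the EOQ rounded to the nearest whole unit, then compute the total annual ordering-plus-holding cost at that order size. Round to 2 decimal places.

EOQ = √(2DS/H) = √(2 × 58,850 × 136 / 30.1)
    = √(531,800.66) ≈ 729.25 → Q = 729 units
Orders/yr = 58,850/729 = 80.727; ordering cost = 80.727 × €136 = €10,978.88
Average inventory = 729/2 = 364.5; holding cost = 364.5 × €30.1 = €10,971.45
Total = €10,978.88 + €10,971.45 = €21,950.33

€21,950.33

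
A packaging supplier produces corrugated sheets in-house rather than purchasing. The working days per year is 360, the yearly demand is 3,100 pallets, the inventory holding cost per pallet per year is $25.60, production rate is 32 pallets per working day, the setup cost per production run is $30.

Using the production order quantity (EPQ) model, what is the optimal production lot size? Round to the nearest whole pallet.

100 pallets

Daily demand d = 3,100/360 = 8.611; p = 32; 1 − d/p = 0.73090
EPQ = √(2DS / (H(1 − d/p)))
    = √(2 × 3,100 × 30 / (25.6 × 0.73090)) ≈ 99.70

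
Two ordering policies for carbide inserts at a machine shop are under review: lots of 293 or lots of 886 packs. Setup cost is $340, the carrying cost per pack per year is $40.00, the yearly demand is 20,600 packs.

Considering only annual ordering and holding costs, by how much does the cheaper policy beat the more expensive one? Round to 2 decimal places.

TC(Q) = (D/Q)S + (Q/2)H
TC(293) = (20,600/293)×340 + (293/2)×40 = $29,764.44
TC(886) = (20,600/886)×340 + (886/2)×40 = $25,625.19
Cheaper: Q = 886.  Difference = $4,139.24

$4,139.24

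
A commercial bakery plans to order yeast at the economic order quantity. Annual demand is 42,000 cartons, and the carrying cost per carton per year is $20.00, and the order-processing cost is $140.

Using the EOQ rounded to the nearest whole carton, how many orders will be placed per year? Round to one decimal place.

Q* = √(2·D·S / H) = √(2·42,000·140 / 20) = √588,000.0 ≈ 766.81 → Q = 767
N = D/Q = 42,000/767 ≈ 54.759 orders/yr

54.8 orders per year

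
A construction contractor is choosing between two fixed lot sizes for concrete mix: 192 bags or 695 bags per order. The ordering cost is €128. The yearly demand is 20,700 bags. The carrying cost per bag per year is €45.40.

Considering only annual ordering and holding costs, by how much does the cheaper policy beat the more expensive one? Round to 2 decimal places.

Annual cost at Q: ordering D·S/Q plus holding Q·H/2.
TC(192) = (20,700/192)×128 + (192/2)×45.4 = €18,158.40
TC(695) = (20,700/695)×128 + (695/2)×45.4 = €19,588.87
Lots of 192 are cheaper by €1,430.47.

€1,430.47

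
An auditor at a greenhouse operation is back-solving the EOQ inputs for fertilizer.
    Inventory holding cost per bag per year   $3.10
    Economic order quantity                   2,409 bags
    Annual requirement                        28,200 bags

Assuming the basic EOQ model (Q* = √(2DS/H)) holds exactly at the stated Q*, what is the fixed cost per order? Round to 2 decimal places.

$318.97

From Q* = √(2DS/H) ⇒ Q*² = 2DS/H.
S = Q²H / (2D) = 2,409² × 3.1 / (2 × 28,200) = 318.9747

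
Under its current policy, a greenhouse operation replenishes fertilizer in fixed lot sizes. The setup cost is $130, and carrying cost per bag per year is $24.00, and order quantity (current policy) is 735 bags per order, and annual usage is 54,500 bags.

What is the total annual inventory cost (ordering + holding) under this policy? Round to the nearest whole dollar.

Orders/yr = 54,500/735 = 74.150; ordering cost = 74.150 × $130 = $9,639.46
Average inventory = 735/2 = 367.5; holding cost = 367.5 × $24 = $8,820.00
Total = $9,639.46 + $8,820.00 = $18,459.46

$18,459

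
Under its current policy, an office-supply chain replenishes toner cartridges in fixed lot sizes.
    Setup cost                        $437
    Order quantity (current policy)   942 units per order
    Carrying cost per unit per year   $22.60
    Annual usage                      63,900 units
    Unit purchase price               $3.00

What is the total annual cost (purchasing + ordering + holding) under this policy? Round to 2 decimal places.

$231,988.23

Annual ordering cost = (D/Q)·S = (63,900/942) × 437 = $29,643.63
Annual holding cost  = (Q/2)·H = (942/2) × 22.6 = $10,644.60
Purchase cost = D·C = 63,900 × 3 = $191,700.00
Total = $29,643.63 + $10,644.60 + $191,700.00 = $231,988.23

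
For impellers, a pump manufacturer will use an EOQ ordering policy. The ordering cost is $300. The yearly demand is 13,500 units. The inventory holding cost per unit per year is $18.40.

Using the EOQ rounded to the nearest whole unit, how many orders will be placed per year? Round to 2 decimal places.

Optimal lot size Q* = (2 × 13,500 × $300 / $18.4)^½ ≈ 663.49 → Q = 663
Orders per year = D/Q = 13,500 / 663 = 20.362

20.36 orders per year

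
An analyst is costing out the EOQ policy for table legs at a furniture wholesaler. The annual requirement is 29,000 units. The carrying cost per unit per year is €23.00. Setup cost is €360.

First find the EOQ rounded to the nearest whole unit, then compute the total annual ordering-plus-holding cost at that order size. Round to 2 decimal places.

Q* = √(2·D·S / H) = √(2·29,000·360 / 23) = √907,826.1 ≈ 952.80 → Q = 953 units
Orders/yr = 29,000/953 = 30.430; ordering cost = 30.430 × €360 = €10,954.88
Average inventory = 953/2 = 476.5; holding cost = 476.5 × €23 = €10,959.50
Total = €10,954.88 + €10,959.50 = €21,914.38

€21,914.38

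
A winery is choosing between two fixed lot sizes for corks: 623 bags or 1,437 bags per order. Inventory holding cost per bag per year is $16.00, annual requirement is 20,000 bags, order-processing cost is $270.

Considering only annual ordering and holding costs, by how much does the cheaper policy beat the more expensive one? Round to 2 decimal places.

$1,602.09

For each Q, cost = (D/Q)·S + (Q/2)·H.
TC(623) = (20,000/623)×270 + (623/2)×16 = $13,651.74
TC(1,437) = (20,000/1,437)×270 + (1,437/2)×16 = $15,253.83
Cheaper: Q = 623.  Difference = $1,602.09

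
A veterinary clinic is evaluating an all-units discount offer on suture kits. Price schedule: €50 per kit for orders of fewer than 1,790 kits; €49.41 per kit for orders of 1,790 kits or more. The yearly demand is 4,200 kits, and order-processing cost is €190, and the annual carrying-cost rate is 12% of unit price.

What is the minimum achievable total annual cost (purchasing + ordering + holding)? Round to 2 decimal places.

H₁ = 12%×€50 = €6.0000;  H₂ = 12%×€49.41 = €5.9292
EOQ₁ = √(2×4,200×190/6.0000) = 515.75  (< 1,790, feasible at tier 1)
EOQ₂ = √(2×4,200×190/5.9292) = 518.82  (< 1,790 → use Q = 1,790 at tier-2 price)
TC(tier 1 (EOQ₁), Q≈515.8) = €213,094.51
TC(tier 2, Q≈1,790.0) = €213,274.44
Minimum at tier 1 (EOQ₁): €213,094.51

€213,094.51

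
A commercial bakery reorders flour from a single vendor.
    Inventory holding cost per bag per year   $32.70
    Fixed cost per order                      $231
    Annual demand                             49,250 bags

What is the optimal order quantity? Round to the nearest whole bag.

2DS/H = 2·49,250·231/32.7 = 695,825.69
EOQ = √695,825.69 ≈ 834.16

834 bags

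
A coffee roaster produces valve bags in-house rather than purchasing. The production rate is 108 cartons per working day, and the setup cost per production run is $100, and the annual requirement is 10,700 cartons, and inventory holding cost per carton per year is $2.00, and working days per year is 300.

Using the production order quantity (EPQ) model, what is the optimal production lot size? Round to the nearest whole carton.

1,264 cartons

d = 10,700/300 = 35.6667 cartons/day;  effective holding cost H(1 − d/p) = 2·(1 − 35.6667/108) = 1.33951
Q* = √(2DS / H_eff) = √(2·10,700·100 / 1.33951) ≈ 1,263.96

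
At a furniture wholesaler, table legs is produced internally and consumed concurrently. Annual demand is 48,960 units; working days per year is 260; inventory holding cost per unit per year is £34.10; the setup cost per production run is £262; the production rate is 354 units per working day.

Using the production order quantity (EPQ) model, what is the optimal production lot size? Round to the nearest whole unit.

1,268 units

Daily demand d = 48,960/260 = 188.308; p = 354; 1 − d/p = 0.46806
EPQ = √(2DS / (H(1 − d/p)))
    = √(2 × 48,960 × 262 / (34.1 × 0.46806)) ≈ 1,267.83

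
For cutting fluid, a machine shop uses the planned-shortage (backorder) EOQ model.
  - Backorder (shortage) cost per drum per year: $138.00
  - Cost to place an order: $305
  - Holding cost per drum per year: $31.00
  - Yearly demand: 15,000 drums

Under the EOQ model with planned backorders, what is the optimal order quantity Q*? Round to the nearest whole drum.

Q* = √(2DS/H) · √((H + b)/b)
   = √(2 × 15,000 × 305 / 31) · √((31 + 138) / 138)
   = 543.287 × 1.1066 ≈ 601.22

601 drums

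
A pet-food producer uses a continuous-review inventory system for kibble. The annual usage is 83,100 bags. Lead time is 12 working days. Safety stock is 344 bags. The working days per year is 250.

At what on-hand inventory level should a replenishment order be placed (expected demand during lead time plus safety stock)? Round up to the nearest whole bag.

Daily demand d = 83,100 / 250 = 332.400 bags/day
Demand during lead time = 332.400 × 12 = 3,988.80
Reorder point = 3,988.80 + 344 = 4,332.80 → round up

4,333 bags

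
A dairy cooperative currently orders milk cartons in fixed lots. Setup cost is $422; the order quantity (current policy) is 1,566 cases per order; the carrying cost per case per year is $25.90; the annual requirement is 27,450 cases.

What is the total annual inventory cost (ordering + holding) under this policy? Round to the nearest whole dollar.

Ordering: D/Q × S = 27,450/1,566 × $422 = $7,397.13
Holding:  Q/2 × H = 1,566/2 × $25.9 = $20,279.70
Total = $7,397.13 + $20,279.70 = $27,676.83

$27,677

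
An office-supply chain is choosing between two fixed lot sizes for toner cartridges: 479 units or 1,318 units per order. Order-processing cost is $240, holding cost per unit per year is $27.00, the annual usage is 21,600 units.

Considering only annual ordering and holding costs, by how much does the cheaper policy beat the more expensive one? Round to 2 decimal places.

For each Q, cost = (D/Q)·S + (Q/2)·H.
TC(479) = (21,600/479)×240 + (479/2)×27 = $17,289.05
TC(1,318) = (21,600/1,318)×240 + (1,318/2)×27 = $21,726.23
Cheaper: Q = 479.  Difference = $4,437.19

$4,437.19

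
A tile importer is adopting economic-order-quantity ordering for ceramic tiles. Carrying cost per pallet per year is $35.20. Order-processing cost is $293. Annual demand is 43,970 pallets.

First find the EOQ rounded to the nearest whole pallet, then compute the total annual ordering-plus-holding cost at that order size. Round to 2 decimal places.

Optimal lot size Q* = (2 × 43,970 × $293 / $35.2)^½ ≈ 855.57 → Q = 856 pallets
Orders/yr = 43,970/856 = 51.367; ordering cost = 51.367 × $293 = $15,050.48
Average inventory = 856/2 = 428; holding cost = 428 × $35.2 = $15,065.60
Total = $15,050.48 + $15,065.60 = $30,116.08

$30,116.08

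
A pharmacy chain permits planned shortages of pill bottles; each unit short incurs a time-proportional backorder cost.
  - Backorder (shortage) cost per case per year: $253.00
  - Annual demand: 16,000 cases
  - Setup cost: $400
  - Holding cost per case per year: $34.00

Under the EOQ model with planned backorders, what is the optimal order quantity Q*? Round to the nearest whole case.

654 cases

Q* = √(2DS/H) · √((H + b)/b)
   = √(2 × 16,000 × 400 / 34) · √((34 + 253) / 253)
   = 613.572 × 1.0651 ≈ 653.50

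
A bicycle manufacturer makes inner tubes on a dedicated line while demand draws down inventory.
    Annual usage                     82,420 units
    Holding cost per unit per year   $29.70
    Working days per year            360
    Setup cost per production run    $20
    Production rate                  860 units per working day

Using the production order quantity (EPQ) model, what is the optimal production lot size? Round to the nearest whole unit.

d = 82,420/360 = 228.9444 units/day;  effective holding cost H(1 − d/p) = 29.7·(1 − 228.9444/860) = 21.79343
Q* = √(2DS / H_eff) = √(2·82,420·20 / 21.79343) ≈ 388.94

389 units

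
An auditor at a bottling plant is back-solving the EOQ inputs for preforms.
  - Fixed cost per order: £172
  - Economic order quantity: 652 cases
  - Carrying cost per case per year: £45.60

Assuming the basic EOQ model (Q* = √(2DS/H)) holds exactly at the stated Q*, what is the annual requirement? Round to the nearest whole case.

Since Q* = (2DS/H)^½, squaring gives Q*²·H = 2DS.
D = Q²H / (2S) = 652² × 45.6 / (2 × 172) = 56,351.00

56,351 cases per year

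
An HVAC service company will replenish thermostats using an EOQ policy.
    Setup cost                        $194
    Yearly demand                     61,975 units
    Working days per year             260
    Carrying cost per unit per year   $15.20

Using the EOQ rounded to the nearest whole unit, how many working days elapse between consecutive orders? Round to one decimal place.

Optimal lot size Q* = (2 × 61,975 × $194 / $15.2)^½ ≈ 1,257.77 → Q = 1,258 units
Cycle time = (working days × Q)/D = (260 × 1,258) / 61,975 = 5.278 days

5.3 days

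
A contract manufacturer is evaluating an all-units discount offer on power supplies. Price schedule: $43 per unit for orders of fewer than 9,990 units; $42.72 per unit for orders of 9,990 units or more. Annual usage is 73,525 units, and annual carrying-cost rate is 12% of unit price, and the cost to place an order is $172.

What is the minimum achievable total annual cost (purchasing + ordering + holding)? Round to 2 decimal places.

$3,167,860.26

H₁ = 12%×$43 = $5.1600;  H₂ = 12%×$42.72 = $5.1264
EOQ₁ = √(2×73,525×172/5.1600) = 2,213.97  (< 9,990, feasible at tier 1)
EOQ₂ = √(2×73,525×172/5.1264) = 2,221.21  (< 9,990 → use Q = 9,990 at tier-2 price)
TC(tier 1 (EOQ₁), Q≈2,214.0) = $3,172,999.09
TC(tier 2, Q≈9,990.0) = $3,167,860.26
Minimum at tier 2: $3,167,860.26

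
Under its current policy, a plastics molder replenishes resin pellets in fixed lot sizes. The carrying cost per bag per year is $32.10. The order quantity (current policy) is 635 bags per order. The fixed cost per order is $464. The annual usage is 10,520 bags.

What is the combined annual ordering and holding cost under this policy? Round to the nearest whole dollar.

$17,879

Annual ordering cost = (D/Q)·S = (10,520/635) × 464 = $7,687.06
Annual holding cost  = (Q/2)·H = (635/2) × 32.1 = $10,191.75
Total = $7,687.06 + $10,191.75 = $17,878.81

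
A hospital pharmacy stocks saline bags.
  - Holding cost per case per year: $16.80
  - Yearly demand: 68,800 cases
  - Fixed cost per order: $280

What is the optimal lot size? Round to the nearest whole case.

Q* = √(2·D·S / H) = √(2·68,800·280 / 16.8) = √2,293,333.3 ≈ 1,514.38

1,514 cases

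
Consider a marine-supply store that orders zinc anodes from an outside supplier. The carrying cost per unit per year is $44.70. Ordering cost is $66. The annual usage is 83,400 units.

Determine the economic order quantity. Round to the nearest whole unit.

496 units

Optimal lot size Q* = (2 × 83,400 × $66 / $44.7)^½ ≈ 496.27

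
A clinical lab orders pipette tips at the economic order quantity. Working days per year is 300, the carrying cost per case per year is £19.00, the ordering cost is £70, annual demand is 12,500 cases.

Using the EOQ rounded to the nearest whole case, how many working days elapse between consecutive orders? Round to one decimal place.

2DS/H = 2·12,500·70/19 = 92,105.26
EOQ = √92,105.26 ≈ 303.49 → Q = 303 cases
T = Q/D × 300 days = 303/12,500 × 300 = 7.272 days

7.3 days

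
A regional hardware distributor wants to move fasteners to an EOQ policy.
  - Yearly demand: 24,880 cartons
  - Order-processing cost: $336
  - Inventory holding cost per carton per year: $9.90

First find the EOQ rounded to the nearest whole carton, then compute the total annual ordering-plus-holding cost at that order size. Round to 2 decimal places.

2DS/H = 2·24,880·336/9.9 = 1,688,824.24
EOQ = √1,688,824.24 ≈ 1,299.55 → Q = 1,300 cartons
Orders/yr = 24,880/1,300 = 19.138; ordering cost = 19.138 × $336 = $6,430.52
Average inventory = 1,300/2 = 650; holding cost = 650 × $9.9 = $6,435.00
Total = $6,430.52 + $6,435.00 = $12,865.52

$12,865.52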